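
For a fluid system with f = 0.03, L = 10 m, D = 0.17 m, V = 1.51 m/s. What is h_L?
Formula: h_L = f \frac{L}{D} \frac{V^2}{2g}
h_L = 0.03·(10/0.17)·1.51²/(2·9.81) = 0.2051 m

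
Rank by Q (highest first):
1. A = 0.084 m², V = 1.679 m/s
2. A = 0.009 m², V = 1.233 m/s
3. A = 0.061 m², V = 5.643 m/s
Case 1: Q = 141 L/s
Case 2: Q = 11.1 L/s
Case 3: Q = 344.2 L/s
Ranking (highest first): 3, 1, 2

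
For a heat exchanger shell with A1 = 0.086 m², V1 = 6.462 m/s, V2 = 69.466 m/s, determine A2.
Formula: V_2 = \frac{A_1 V_1}{A_2}
Substituting knowns: 69.466 = 0.086·6.462/A2
Solving for A2: A2 = 0.086·6.462/69.466 = 0.008 m²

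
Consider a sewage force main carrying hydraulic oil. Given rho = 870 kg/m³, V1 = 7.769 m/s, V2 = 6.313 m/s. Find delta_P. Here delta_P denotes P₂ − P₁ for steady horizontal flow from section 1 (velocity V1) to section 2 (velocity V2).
Formula: \Delta P = \frac{1}{2} \rho (V_1^2 - V_2^2)
delta_P = 0.5·870·(7.769² − 6.313²)/1000 = 8.919 kPa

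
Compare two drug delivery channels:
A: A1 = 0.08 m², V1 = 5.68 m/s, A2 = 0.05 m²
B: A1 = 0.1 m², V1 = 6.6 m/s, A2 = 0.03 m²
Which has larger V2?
V2(A) = 9.088 m/s, V2(B) = 22 m/s. Answer: B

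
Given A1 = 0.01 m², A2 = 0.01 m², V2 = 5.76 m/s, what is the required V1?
Formula: V_2 = \frac{A_1 V_1}{A_2}
Substituting knowns: 5.76 = 0.01·V1/0.01
Solving for V1: V1 = 5.76·0.01/0.01 = 5.76 m/s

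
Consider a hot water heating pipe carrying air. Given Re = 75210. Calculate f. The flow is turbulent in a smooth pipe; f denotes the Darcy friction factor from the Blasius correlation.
Formula: f = \frac{0.316}{Re^{0.25}}
f = 0.316/75210^0.25 = 0.01908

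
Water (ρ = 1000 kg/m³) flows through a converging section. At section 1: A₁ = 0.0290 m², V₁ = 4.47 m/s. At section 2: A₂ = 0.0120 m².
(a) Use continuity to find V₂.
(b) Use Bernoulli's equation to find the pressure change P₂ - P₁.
(a) Continuity: A₁V₁=A₂V₂ -> V₂=A₁V₁/A₂=0.0290*4.47/0.0120=10.80 m/s
(b) Bernoulli: P₂-P₁=0.5*rho*(V₁^2-V₂^2)/1000=0.5*1000*(4.47^2-10.80^2)/1000=-48.33 kPa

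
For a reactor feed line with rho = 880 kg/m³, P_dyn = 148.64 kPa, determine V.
Formula: P_{dyn} = \frac{1}{2} \rho V^2
Substituting knowns: 148.64 = 0.5·880·V²/1000
Solving for V: V = √(2·(148.64·1000)/880) = 18.38 m/s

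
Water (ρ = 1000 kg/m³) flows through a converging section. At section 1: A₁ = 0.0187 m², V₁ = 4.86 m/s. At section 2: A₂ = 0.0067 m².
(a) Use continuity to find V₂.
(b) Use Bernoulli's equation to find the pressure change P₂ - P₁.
(a) Continuity: A₁V₁=A₂V₂ -> V₂=A₁V₁/A₂=0.0187*4.86/0.0067=13.56 m/s
(b) Bernoulli: P₂-P₁=0.5*rho*(V₁^2-V₂^2)/1000=0.5*1000*(4.86^2-13.56^2)/1000=-80.13 kPa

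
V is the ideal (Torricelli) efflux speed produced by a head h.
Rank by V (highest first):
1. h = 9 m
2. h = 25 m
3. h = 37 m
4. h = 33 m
Case 1: V = 13.29 m/s
Case 2: V = 22.15 m/s
Case 3: V = 26.94 m/s
Case 4: V = 25.45 m/s
Ranking (highest first): 3, 4, 2, 1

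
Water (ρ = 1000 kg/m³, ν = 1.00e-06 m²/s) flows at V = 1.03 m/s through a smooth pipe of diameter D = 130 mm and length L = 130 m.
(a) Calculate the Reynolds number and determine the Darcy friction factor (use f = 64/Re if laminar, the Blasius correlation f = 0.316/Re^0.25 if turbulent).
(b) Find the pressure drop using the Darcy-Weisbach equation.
(a) Re = V·D/ν = 1.03·0.13/1.00e-06 = 133900 → turbulent (Re > 4000); f = 0.316/Re^0.25 = 0.316/133900^0.25 = 0.016519 (Blasius is strictly valid for Re ≲ 1e5; used here as the smooth-pipe estimate the problem specifies)
(b) Darcy-Weisbach: ΔP = f·(L/D)·½ρV²/1000 = 0.016519·(130/0.130)·½·1000·1.03²/1000 = 8.763 kPa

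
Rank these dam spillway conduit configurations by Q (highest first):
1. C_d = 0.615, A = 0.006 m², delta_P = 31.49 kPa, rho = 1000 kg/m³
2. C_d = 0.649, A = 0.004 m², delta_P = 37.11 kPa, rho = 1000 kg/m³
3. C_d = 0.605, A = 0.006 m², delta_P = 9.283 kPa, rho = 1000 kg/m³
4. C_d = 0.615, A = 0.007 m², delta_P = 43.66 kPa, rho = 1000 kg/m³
Case 1: Q = 29.28 L/s
Case 2: Q = 22.36 L/s
Case 3: Q = 15.64 L/s
Case 4: Q = 40.23 L/s
Ranking (highest first): 4, 1, 2, 3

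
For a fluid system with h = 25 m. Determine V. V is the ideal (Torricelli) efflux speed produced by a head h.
Formula: V = \sqrt{2 g h}
V = √(2·9.81·25) = 22.15 m/s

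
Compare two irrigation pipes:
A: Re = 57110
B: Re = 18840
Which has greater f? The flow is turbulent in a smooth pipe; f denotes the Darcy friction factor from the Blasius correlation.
f(A) = 0.02044, f(B) = 0.02697. Answer: B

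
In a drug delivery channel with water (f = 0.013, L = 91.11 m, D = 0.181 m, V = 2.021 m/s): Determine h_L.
Formula: h_L = f \frac{L}{D} \frac{V^2}{2g}
h_L = 0.013·(91.11/0.181)·2.021²/(2·9.81) = 1.362 m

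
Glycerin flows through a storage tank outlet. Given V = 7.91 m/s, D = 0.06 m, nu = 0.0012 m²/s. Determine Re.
Formula: Re = \frac{V D}{\nu}
Re = 7.91·0.06/0.0012 = 395.5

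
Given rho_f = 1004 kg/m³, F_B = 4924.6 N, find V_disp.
Formula: F_B = \rho_f g V_{disp}
Substituting knowns: 4924.6 = 1004·9.81·V_disp
Solving for V_disp: V_disp = 4924.6/(1004·9.81) = 0.5 m³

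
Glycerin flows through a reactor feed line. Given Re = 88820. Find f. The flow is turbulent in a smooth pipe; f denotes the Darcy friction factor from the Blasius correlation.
Formula: f = \frac{0.316}{Re^{0.25}}
f = 0.316/88820^0.25 = 0.0183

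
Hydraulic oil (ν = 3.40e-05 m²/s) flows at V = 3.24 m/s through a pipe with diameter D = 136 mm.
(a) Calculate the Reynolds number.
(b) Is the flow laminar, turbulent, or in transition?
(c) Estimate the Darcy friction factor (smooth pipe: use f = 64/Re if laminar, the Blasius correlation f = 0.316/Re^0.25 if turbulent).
(a) Re = V·D/ν = 3.24·0.136/3.40e-05 = 12960
(b) Flow regime: turbulent (Re > 4000)
(c) Friction factor: f = 0.316/Re^0.25 = 0.316/12960^0.25 = 0.02962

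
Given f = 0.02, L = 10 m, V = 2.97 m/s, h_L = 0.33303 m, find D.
Formula: h_L = f \frac{L}{D} \frac{V^2}{2g}
Substituting knowns: 0.33303 = 0.02·(10/D)·2.97²/(2·9.81)
Solving for D: D = 0.02·10·2.97²/(2·9.81·0.33303) = 0.27 m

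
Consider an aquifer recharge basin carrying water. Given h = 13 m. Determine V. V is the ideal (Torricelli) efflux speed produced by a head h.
Formula: V = \sqrt{2 g h}
V = √(2·9.81·13) = 15.97 m/s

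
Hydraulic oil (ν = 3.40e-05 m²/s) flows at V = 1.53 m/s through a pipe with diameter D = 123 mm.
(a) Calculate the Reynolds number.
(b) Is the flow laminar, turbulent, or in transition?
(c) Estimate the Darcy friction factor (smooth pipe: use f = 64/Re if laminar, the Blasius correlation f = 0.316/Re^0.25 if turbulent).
(a) Re = V·D/ν = 1.53·0.123/3.40e-05 = 5535
(b) Flow regime: turbulent (Re > 4000)
(c) Friction factor: f = 0.316/Re^0.25 = 0.316/5535^0.25 = 0.03664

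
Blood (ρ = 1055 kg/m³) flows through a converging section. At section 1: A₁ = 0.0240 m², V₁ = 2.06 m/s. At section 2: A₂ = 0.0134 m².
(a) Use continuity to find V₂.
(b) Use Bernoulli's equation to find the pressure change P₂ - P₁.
(a) Continuity: A₁V₁=A₂V₂ -> V₂=A₁V₁/A₂=0.0240*2.06/0.0134=3.69 m/s
(b) Bernoulli: P₂-P₁=0.5*rho*(V₁^2-V₂^2)/1000=0.5*1055*(2.06^2-3.69^2)/1000=-4.944 kPa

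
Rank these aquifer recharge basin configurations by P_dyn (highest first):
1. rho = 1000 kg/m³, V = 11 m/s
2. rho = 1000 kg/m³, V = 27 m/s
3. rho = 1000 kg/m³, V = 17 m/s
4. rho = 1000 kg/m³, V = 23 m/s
Case 1: P_dyn = 60.5 kPa
Case 2: P_dyn = 364.5 kPa
Case 3: P_dyn = 144.5 kPa
Case 4: P_dyn = 264.5 kPa
Ranking (highest first): 2, 4, 3, 1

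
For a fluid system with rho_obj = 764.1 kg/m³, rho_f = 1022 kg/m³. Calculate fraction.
Formula: f_{sub} = \frac{\rho_{obj}}{\rho_f}
fraction = 764.1/1022 = 0.7477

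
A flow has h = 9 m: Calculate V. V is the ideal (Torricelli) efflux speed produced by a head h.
Formula: V = \sqrt{2 g h}
V = √(2·9.81·9) = 13.29 m/s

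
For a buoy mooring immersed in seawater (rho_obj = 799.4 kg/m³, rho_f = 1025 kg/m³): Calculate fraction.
Formula: f_{sub} = \frac{\rho_{obj}}{\rho_f}
fraction = 799.4/1025 = 0.7799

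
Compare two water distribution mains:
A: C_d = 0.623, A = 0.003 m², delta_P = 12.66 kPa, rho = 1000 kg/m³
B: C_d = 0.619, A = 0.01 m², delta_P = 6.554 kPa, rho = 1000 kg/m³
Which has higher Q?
Q(A) = 9.405 L/s, Q(B) = 22.41 L/s. Answer: B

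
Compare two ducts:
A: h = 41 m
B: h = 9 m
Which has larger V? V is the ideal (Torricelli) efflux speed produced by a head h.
V(A) = 28.36 m/s, V(B) = 13.29 m/s. Answer: A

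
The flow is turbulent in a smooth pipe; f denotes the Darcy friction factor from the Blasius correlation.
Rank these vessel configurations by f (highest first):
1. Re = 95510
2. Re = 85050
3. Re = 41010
Case 1: f = 0.01798
Case 2: f = 0.0185
Case 3: f = 0.02221
Ranking (highest first): 3, 2, 1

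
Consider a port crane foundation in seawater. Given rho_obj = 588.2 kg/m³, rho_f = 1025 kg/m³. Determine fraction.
Formula: f_{sub} = \frac{\rho_{obj}}{\rho_f}
fraction = 588.2/1025 = 0.5739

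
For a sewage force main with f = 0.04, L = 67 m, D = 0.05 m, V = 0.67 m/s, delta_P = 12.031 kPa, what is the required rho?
Formula: \Delta P = f \frac{L}{D} \frac{\rho V^2}{2}
Substituting knowns: 12.031 = 0.04·(67/0.05)·0.5·rho·0.67²/1000
Solving for rho: rho = (12.031·1000)/(0.04·(67/0.05)·0.5·0.67²) = 1000 kg/m³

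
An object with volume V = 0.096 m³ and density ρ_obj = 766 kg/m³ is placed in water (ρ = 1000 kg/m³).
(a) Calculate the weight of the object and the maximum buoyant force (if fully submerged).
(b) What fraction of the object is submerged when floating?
(a) W=rho_obj*g*V=766*9.81*0.096=721.4 N; F_B(max)=rho*g*V=1000*9.81*0.096=941.8 N
(b) Floating fraction=rho_obj/rho=766/1000=0.766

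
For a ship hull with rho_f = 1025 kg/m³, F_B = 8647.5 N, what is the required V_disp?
Formula: F_B = \rho_f g V_{disp}
Substituting knowns: 8647.5 = 1025·9.81·V_disp
Solving for V_disp: V_disp = 8647.5/(1025·9.81) = 0.86 m³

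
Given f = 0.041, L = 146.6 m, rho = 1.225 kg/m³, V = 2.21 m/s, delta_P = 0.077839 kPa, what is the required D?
Formula: \Delta P = f \frac{L}{D} \frac{\rho V^2}{2}
Substituting knowns: 0.077839 = 0.041·(146.6/D)·0.5·1.225·2.21²/1000
Solving for D: D = 0.041·146.6·0.5·1.225·2.21²/(0.077839·1000) = 0.231 m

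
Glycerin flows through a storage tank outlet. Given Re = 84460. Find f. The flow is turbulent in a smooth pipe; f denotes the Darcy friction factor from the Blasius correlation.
Formula: f = \frac{0.316}{Re^{0.25}}
f = 0.316/84460^0.25 = 0.01854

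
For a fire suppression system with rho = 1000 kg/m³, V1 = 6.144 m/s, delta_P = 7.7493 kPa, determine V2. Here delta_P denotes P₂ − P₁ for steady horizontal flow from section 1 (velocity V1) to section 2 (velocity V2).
Formula: \Delta P = \frac{1}{2} \rho (V_1^2 - V_2^2)
Substituting knowns: 7.7493 = 0.5·1000·(6.144² − V2²)/1000
Solving for V2: V2 = √(6.144² − 2·(7.7493·1000)/1000) = 4.717 m/s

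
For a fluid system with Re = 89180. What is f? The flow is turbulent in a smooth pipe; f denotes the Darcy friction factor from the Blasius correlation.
Formula: f = \frac{0.316}{Re^{0.25}}
f = 0.316/89180^0.25 = 0.01829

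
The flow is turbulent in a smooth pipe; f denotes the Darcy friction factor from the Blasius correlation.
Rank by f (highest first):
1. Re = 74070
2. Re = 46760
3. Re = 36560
Case 1: f = 0.01915
Case 2: f = 0.02149
Case 3: f = 0.02285
Ranking (highest first): 3, 2, 1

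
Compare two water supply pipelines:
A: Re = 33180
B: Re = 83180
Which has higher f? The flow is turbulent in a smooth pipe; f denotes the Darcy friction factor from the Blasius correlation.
f(A) = 0.02341, f(B) = 0.01861. Answer: A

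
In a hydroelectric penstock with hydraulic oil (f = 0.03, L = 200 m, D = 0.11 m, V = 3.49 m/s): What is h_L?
Formula: h_L = f \frac{L}{D} \frac{V^2}{2g}
h_L = 0.03·(200/0.11)·3.49²/(2·9.81) = 33.86 m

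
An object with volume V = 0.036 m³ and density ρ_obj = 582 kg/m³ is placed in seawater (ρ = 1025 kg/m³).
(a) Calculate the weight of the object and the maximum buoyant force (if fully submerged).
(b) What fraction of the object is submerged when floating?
(a) W=rho_obj*g*V=582*9.81*0.036=205.5 N; F_B(max)=rho*g*V=1025*9.81*0.036=362.0 N
(b) Floating fraction=rho_obj/rho=582/1025=0.568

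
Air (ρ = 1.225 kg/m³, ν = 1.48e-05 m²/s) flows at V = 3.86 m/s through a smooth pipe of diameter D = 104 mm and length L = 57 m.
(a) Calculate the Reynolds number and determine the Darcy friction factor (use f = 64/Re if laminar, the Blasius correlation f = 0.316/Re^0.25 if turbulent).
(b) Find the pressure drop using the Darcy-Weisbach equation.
(a) Re = V·D/ν = 3.86·0.104/1.48e-05 = 27124 → turbulent (Re > 4000); f = 0.316/Re^0.25 = 0.316/27124^0.25 = 0.024623
(b) Darcy-Weisbach: ΔP = f·(L/D)·½ρV²/1000 = 0.024623·(57/0.104)·½·1.225·3.86²/1000 = 0.1232 kPa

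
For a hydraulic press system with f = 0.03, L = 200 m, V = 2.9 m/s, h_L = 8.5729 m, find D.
Formula: h_L = f \frac{L}{D} \frac{V^2}{2g}
Substituting knowns: 8.5729 = 0.03·(200/D)·2.9²/(2·9.81)
Solving for D: D = 0.03·200·2.9²/(2·9.81·8.5729) = 0.3 m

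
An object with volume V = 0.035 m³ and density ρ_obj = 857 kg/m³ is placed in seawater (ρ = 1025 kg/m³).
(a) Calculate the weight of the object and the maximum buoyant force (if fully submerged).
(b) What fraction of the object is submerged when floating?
(a) W=rho_obj*g*V=857*9.81*0.035=294.3 N; F_B(max)=rho*g*V=1025*9.81*0.035=351.9 N
(b) Floating fraction=rho_obj/rho=857/1025=0.836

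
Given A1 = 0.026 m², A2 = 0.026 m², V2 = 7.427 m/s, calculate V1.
Formula: V_2 = \frac{A_1 V_1}{A_2}
Substituting knowns: 7.427 = 0.026·V1/0.026
Solving for V1: V1 = 7.427·0.026/0.026 = 7.427 m/s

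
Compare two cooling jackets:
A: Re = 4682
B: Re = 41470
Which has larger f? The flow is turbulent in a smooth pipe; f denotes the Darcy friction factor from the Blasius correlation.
f(A) = 0.0382, f(B) = 0.02214. Answer: A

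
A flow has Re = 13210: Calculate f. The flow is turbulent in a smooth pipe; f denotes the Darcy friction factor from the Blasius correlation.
Formula: f = \frac{0.316}{Re^{0.25}}
f = 0.316/13210^0.25 = 0.02948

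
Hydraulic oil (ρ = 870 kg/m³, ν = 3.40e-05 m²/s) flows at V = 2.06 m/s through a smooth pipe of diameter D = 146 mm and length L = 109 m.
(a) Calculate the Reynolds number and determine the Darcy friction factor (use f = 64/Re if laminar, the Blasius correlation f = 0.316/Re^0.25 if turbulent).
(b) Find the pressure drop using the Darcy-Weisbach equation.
(a) Re = V·D/ν = 2.06·0.146/3.40e-05 = 8845.9 → turbulent (Re > 4000); f = 0.316/Re^0.25 = 0.316/8845.9^0.25 = 0.032584
(b) Darcy-Weisbach: ΔP = f·(L/D)·½ρV²/1000 = 0.032584·(109/0.146)·½·870·2.06²/1000 = 44.91 kPa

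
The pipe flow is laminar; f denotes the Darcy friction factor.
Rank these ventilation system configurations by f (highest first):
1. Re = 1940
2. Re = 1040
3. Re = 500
Case 1: f = 0.03299
Case 2: f = 0.06154
Case 3: f = 0.128
Ranking (highest first): 3, 2, 1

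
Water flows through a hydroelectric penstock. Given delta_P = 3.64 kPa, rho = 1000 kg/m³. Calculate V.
Formula: V = \sqrt{\frac{2 \Delta P}{\rho}}
V = √(2·(3.64·1000)/1000) = 2.698 m/s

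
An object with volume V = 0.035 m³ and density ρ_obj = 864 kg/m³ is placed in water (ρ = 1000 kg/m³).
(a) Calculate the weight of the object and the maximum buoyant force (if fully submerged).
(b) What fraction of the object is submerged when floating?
(a) W=rho_obj*g*V=864*9.81*0.035=296.7 N; F_B(max)=rho*g*V=1000*9.81*0.035=343.4 N
(b) Floating fraction=rho_obj/rho=864/1000=0.864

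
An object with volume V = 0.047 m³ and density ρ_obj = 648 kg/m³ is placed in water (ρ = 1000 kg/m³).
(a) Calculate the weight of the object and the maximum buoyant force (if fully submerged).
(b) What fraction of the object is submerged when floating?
(a) W=rho_obj*g*V=648*9.81*0.047=298.8 N; F_B(max)=rho*g*V=1000*9.81*0.047=461.1 N
(b) Floating fraction=rho_obj/rho=648/1000=0.648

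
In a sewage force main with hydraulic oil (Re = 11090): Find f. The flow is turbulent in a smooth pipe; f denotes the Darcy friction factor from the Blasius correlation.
Formula: f = \frac{0.316}{Re^{0.25}}
f = 0.316/11090^0.25 = 0.03079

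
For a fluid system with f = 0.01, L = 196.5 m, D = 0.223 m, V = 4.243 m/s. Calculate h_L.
Formula: h_L = f \frac{L}{D} \frac{V^2}{2g}
h_L = 0.01·(196.5/0.223)·4.243²/(2·9.81) = 8.085 m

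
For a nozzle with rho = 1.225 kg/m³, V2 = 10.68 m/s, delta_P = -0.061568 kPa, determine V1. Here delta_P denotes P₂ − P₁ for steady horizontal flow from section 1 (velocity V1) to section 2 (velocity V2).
Formula: \Delta P = \frac{1}{2} \rho (V_1^2 - V_2^2)
Substituting knowns: -0.061568 = 0.5·1.225·(V1² − 10.68²)/1000
Solving for V1: V1 = √(10.68² + 2·(-0.061568·1000)/1.225) = 3.68 m/s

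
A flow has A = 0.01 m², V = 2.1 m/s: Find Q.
Formula: Q = A V
Q = 0.01·2.1·1000 = 21 L/s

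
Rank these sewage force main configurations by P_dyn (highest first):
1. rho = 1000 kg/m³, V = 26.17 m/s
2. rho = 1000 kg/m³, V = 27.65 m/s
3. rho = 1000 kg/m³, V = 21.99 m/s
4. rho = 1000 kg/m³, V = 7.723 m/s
Case 1: P_dyn = 342.4 kPa
Case 2: P_dyn = 382.3 kPa
Case 3: P_dyn = 241.8 kPa
Case 4: P_dyn = 29.82 kPa
Ranking (highest first): 2, 1, 3, 4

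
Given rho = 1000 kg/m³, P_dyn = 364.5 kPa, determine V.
Formula: P_{dyn} = \frac{1}{2} \rho V^2
Substituting knowns: 364.5 = 0.5·1000·V²/1000
Solving for V: V = √(2·(364.5·1000)/1000) = 27 m/s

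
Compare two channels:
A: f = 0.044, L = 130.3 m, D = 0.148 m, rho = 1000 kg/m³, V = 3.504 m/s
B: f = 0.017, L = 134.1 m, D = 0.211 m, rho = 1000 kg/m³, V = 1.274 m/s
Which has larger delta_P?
delta_P(A) = 237.8 kPa, delta_P(B) = 8.768 kPa. Answer: A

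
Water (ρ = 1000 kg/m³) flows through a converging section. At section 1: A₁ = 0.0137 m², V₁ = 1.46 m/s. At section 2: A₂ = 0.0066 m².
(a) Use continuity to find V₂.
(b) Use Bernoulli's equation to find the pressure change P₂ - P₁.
(a) Continuity: A₁V₁=A₂V₂ -> V₂=A₁V₁/A₂=0.0137*1.46/0.0066=3.03 m/s
(b) Bernoulli: P₂-P₁=0.5*rho*(V₁^2-V₂^2)/1000=0.5*1000*(1.46^2-3.03^2)/1000=-3.525 kPa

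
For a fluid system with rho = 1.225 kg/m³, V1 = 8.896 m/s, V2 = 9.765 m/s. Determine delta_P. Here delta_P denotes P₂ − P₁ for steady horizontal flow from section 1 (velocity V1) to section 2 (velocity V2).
Formula: \Delta P = \frac{1}{2} \rho (V_1^2 - V_2^2)
delta_P = 0.5·1.225·(8.896² − 9.765²)/1000 = -0.009933 kPa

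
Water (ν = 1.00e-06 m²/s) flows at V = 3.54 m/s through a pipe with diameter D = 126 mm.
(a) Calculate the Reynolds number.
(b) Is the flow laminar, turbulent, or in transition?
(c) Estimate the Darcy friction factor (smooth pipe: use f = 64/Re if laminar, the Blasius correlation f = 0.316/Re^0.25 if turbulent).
(a) Re = V·D/ν = 3.54·0.126/1.00e-06 = 446040
(b) Flow regime: turbulent (Re > 4000)
(c) Friction factor: f = 0.316/Re^0.25 = 0.316/446040^0.25 = 0.01223 (Blasius is strictly valid for Re ≲ 1e5; used here as the smooth-pipe estimate the problem specifies)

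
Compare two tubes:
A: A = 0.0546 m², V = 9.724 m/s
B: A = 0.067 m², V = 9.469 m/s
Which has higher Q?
Q(A) = 530.9 L/s, Q(B) = 634.4 L/s. Answer: B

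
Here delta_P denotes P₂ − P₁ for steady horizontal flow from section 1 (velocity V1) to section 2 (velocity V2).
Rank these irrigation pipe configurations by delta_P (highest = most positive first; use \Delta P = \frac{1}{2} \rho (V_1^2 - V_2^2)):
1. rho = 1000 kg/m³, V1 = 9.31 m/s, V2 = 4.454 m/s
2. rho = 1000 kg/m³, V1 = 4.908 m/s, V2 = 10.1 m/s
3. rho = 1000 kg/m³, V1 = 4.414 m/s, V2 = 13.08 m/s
Case 1: delta_P = 33.42 kPa
Case 2: delta_P = -38.96 kPa
Case 3: delta_P = -75.8 kPa
Ranking (highest first): 1, 2, 3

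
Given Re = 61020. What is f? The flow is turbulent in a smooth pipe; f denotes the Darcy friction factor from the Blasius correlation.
Formula: f = \frac{0.316}{Re^{0.25}}
f = 0.316/61020^0.25 = 0.02011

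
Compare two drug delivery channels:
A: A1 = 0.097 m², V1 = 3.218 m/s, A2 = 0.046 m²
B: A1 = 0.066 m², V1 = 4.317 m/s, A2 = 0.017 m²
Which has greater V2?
V2(A) = 6.786 m/s, V2(B) = 16.76 m/s. Answer: B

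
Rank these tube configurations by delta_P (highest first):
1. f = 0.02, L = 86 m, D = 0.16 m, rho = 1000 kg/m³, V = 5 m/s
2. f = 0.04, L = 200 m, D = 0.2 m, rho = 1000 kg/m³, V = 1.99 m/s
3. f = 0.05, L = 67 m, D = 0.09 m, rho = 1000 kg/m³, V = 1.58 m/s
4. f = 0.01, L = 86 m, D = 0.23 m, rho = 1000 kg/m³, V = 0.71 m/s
Case 1: delta_P = 134.4 kPa
Case 2: delta_P = 79.2 kPa
Case 3: delta_P = 46.46 kPa
Case 4: delta_P = 0.9424 kPa
Ranking (highest first): 1, 2, 3, 4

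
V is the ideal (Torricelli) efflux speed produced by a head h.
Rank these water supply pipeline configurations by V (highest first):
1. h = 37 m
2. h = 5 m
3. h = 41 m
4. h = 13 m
Case 1: V = 26.94 m/s
Case 2: V = 9.905 m/s
Case 3: V = 28.36 m/s
Case 4: V = 15.97 m/s
Ranking (highest first): 3, 1, 4, 2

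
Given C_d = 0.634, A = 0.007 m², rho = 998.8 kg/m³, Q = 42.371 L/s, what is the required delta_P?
Formula: Q = C_d A \sqrt{\frac{2 \Delta P}{\rho}}
Substituting knowns: 42.371 = 0.634·0.007·√(2·(delta_P·1000)/998.8)·1000
Solving for delta_P: delta_P = ((42.371/1000)/(0.634·0.007))²·998.8/2/1000 = 45.52 kPa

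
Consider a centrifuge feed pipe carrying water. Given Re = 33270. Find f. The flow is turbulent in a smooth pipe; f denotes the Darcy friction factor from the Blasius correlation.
Formula: f = \frac{0.316}{Re^{0.25}}
f = 0.316/33270^0.25 = 0.0234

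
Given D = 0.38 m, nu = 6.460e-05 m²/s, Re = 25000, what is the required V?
Formula: Re = \frac{V D}{\nu}
Substituting knowns: 25000 = V·0.38/6.460e-05
Solving for V: V = 25000·6.460e-05/0.38 = 4.25 m/s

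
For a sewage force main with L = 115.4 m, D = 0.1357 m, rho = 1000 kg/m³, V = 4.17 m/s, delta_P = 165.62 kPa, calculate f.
Formula: \Delta P = f \frac{L}{D} \frac{\rho V^2}{2}
Substituting knowns: 165.62 = f·(115.4/0.1357)·0.5·1000·4.17²/1000
Solving for f: f = (165.62·1000)/((115.4/0.1357)·0.5·1000·4.17²) = 0.0224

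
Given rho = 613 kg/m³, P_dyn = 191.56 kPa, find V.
Formula: P_{dyn} = \frac{1}{2} \rho V^2
Substituting knowns: 191.56 = 0.5·613·V²/1000
Solving for V: V = √(2·(191.56·1000)/613) = 25 m/s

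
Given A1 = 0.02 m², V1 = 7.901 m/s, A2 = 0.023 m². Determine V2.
Formula: V_2 = \frac{A_1 V_1}{A_2}
V2 = 0.02·7.901/0.023 = 6.87 m/s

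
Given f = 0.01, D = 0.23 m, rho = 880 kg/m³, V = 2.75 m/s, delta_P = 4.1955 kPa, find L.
Formula: \Delta P = f \frac{L}{D} \frac{\rho V^2}{2}
Substituting knowns: 4.1955 = 0.01·(L/0.23)·0.5·880·2.75²/1000
Solving for L: L = (4.1955·1000)·0.23/(0.01·0.5·880·2.75²) = 29 m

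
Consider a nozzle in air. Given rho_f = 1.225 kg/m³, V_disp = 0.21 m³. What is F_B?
Formula: F_B = \rho_f g V_{disp}
F_B = 1.225·9.81·0.21 = 2.524 N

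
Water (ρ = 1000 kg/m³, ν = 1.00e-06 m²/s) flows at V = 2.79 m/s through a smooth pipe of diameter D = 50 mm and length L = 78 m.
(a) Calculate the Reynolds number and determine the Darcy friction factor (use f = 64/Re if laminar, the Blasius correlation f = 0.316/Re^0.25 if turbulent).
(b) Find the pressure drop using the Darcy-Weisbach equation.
(a) Re = V·D/ν = 2.79·0.05/1.00e-06 = 139500 → turbulent (Re > 4000); f = 0.316/Re^0.25 = 0.316/139500^0.25 = 0.016351 (Blasius is strictly valid for Re ≲ 1e5; used here as the smooth-pipe estimate the problem specifies)
(b) Darcy-Weisbach: ΔP = f·(L/D)·½ρV²/1000 = 0.016351·(78/0.050)·½·1000·2.79²/1000 = 99.28 kPa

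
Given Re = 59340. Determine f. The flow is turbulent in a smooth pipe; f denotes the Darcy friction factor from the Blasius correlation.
Formula: f = \frac{0.316}{Re^{0.25}}
f = 0.316/59340^0.25 = 0.02025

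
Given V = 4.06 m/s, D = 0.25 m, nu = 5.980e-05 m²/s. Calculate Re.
Formula: Re = \frac{V D}{\nu}
Re = 4.06·0.25/5.980e-05 = 16973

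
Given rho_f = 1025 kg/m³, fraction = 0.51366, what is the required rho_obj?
Formula: f_{sub} = \frac{\rho_{obj}}{\rho_f}
Substituting knowns: 0.51366 = rho_obj/1025
Solving for rho_obj: rho_obj = 0.51366·1025 = 526.5 kg/m³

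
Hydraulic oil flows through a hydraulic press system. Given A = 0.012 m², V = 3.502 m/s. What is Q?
Formula: Q = A V
Q = 0.012·3.502·1000 = 42.02 L/s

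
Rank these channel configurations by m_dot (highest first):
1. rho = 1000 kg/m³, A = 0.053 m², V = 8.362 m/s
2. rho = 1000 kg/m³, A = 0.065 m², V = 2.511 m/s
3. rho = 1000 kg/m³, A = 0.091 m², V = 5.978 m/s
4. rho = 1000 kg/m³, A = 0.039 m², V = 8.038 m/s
Case 1: m_dot = 443.2 kg/s
Case 2: m_dot = 163.2 kg/s
Case 3: m_dot = 544 kg/s
Case 4: m_dot = 313.5 kg/s
Ranking (highest first): 3, 1, 4, 2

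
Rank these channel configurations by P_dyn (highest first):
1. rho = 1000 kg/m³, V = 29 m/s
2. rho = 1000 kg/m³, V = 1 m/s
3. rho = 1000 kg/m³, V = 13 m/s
Case 1: P_dyn = 420.5 kPa
Case 2: P_dyn = 0.5 kPa
Case 3: P_dyn = 84.5 kPa
Ranking (highest first): 1, 3, 2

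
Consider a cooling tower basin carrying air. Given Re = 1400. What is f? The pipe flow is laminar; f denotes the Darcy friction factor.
Formula: f = \frac{64}{Re}
f = 64/1400 = 0.04571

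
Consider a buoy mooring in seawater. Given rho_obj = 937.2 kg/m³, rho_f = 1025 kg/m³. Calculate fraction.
Formula: f_{sub} = \frac{\rho_{obj}}{\rho_f}
fraction = 937.2/1025 = 0.9143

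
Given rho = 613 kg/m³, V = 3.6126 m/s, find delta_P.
Formula: V = \sqrt{\frac{2 \Delta P}{\rho}}
Substituting knowns: 3.6126 = √(2·(delta_P·1000)/613)
Solving for delta_P: delta_P = 3.6126²·613/2/1000 = 4 kPa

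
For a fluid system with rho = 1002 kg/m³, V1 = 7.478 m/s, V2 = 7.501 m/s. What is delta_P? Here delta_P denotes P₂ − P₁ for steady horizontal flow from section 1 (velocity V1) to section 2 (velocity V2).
Formula: \Delta P = \frac{1}{2} \rho (V_1^2 - V_2^2)
delta_P = 0.5·1002·(7.478² − 7.501²)/1000 = -0.1726 kPa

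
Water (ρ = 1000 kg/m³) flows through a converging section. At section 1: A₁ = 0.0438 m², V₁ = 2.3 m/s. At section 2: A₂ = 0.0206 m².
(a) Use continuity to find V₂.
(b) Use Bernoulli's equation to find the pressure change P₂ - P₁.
(a) Continuity: A₁V₁=A₂V₂ -> V₂=A₁V₁/A₂=0.0438*2.3/0.0206=4.89 m/s
(b) Bernoulli: P₂-P₁=0.5*rho*(V₁^2-V₂^2)/1000=0.5*1000*(2.3^2-4.89^2)/1000=-9.311 kPa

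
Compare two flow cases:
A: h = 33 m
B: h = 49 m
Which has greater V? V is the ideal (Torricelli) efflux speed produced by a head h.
V(A) = 25.45 m/s, V(B) = 31.01 m/s. Answer: B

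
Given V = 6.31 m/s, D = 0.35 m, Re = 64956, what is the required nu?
Formula: Re = \frac{V D}{\nu}
Substituting knowns: 64956 = 6.31·0.35/nu
Solving for nu: nu = 6.31·0.35/64956 = 3.400e-05 m²/s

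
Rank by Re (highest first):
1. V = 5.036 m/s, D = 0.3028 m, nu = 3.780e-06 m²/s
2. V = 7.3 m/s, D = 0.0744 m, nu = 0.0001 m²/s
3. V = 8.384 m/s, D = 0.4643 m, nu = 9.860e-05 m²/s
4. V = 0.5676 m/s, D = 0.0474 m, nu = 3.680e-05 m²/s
Case 1: Re = 403413
Case 2: Re = 5431
Case 3: Re = 39480
Case 4: Re = 731.1
Ranking (highest first): 1, 3, 2, 4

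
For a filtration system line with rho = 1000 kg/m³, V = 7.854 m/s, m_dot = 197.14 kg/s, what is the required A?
Formula: \dot{m} = \rho A V
Substituting knowns: 197.14 = 1000·A·7.854
Solving for A: A = 197.14/(1000·7.854) = 0.0251 m²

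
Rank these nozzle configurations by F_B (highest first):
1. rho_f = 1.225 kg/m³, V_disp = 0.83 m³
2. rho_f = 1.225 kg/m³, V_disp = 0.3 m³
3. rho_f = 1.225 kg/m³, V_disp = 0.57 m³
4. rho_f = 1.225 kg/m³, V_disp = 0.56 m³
Case 1: F_B = 9.974 N
Case 2: F_B = 3.605 N
Case 3: F_B = 6.85 N
Case 4: F_B = 6.73 N
Ranking (highest first): 1, 3, 4, 2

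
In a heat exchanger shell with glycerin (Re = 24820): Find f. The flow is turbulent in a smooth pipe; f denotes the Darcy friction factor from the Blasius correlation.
Formula: f = \frac{0.316}{Re^{0.25}}
f = 0.316/24820^0.25 = 0.02518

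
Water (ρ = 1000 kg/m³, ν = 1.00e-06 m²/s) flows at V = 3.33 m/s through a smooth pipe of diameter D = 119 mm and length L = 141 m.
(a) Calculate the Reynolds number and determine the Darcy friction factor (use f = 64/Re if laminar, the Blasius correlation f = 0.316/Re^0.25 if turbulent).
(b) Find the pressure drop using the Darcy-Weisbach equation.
(a) Re = V·D/ν = 3.33·0.119/1.00e-06 = 396270 → turbulent (Re > 4000); f = 0.316/Re^0.25 = 0.316/396270^0.25 = 0.012595 (Blasius is strictly valid for Re ≲ 1e5; used here as the smooth-pipe estimate the problem specifies)
(b) Darcy-Weisbach: ΔP = f·(L/D)·½ρV²/1000 = 0.012595·(141/0.119)·½·1000·3.33²/1000 = 82.74 kPa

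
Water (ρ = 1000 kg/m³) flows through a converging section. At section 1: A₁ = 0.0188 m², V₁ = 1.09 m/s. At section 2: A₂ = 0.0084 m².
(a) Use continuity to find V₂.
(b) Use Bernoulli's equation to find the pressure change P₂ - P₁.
(a) Continuity: A₁V₁=A₂V₂ -> V₂=A₁V₁/A₂=0.0188*1.09/0.0084=2.44 m/s
(b) Bernoulli: P₂-P₁=0.5*rho*(V₁^2-V₂^2)/1000=0.5*1000*(1.09^2-2.44^2)/1000=-2.383 kPa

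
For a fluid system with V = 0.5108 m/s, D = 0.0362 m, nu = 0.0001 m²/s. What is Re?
Formula: Re = \frac{V D}{\nu}
Re = 0.5108·0.0362/0.0001 = 184.9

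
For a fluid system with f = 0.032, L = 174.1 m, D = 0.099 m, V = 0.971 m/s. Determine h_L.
Formula: h_L = f \frac{L}{D} \frac{V^2}{2g}
h_L = 0.032·(174.1/0.099)·0.971²/(2·9.81) = 2.704 m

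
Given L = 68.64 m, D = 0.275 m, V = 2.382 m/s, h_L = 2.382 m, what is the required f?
Formula: h_L = f \frac{L}{D} \frac{V^2}{2g}
Substituting knowns: 2.382 = f·(68.64/0.275)·2.382²/(2·9.81)
Solving for f: f = 2.382·2·9.81/((68.64/0.275)·2.382²) = 0.033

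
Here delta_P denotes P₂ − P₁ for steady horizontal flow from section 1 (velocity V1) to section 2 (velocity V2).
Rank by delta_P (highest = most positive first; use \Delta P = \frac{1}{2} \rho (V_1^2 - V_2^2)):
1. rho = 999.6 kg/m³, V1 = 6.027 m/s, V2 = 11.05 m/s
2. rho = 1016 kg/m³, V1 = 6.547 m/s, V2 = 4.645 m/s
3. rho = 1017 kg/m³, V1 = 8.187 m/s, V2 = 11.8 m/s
Case 1: delta_P = -42.87 kPa
Case 2: delta_P = 10.81 kPa
Case 3: delta_P = -36.72 kPa
Ranking (highest first): 2, 3, 1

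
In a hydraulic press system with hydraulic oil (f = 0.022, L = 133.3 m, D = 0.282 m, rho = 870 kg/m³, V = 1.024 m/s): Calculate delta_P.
Formula: \Delta P = f \frac{L}{D} \frac{\rho V^2}{2}
delta_P = 0.022·(133.3/0.282)·0.5·870·1.024²/1000 = 4.743 kPa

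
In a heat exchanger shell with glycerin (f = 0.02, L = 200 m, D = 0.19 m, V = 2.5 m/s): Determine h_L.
Formula: h_L = f \frac{L}{D} \frac{V^2}{2g}
h_L = 0.02·(200/0.19)·2.5²/(2·9.81) = 6.706 m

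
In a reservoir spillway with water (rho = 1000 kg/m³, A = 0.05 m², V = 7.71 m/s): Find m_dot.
Formula: \dot{m} = \rho A V
m_dot = 1000·0.05·7.71 = 385.5 kg/s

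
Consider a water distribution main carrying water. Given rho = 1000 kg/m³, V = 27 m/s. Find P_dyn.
Formula: P_{dyn} = \frac{1}{2} \rho V^2
P_dyn = 0.5·1000·27²/1000 = 364.5 kPa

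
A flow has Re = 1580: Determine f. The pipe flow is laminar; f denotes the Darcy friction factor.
Formula: f = \frac{64}{Re}
f = 64/1580 = 0.04051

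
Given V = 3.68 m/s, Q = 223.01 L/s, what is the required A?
Formula: Q = A V
Substituting knowns: 223.01 = A·3.68·1000
Solving for A: A = (223.01/1000)/3.68 = 0.0606 m²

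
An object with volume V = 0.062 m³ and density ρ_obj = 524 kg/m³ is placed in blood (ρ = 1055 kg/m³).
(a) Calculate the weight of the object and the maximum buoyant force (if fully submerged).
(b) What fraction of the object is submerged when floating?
(a) W=rho_obj*g*V=524*9.81*0.062=318.7 N; F_B(max)=rho*g*V=1055*9.81*0.062=641.7 N
(b) Floating fraction=rho_obj/rho=524/1055=0.497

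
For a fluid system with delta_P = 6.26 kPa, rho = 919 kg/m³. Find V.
Formula: V = \sqrt{\frac{2 \Delta P}{\rho}}
V = √(2·(6.26·1000)/919) = 3.691 m/s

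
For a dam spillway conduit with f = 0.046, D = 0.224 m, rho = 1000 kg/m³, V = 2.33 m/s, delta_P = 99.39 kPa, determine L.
Formula: \Delta P = f \frac{L}{D} \frac{\rho V^2}{2}
Substituting knowns: 99.39 = 0.046·(L/0.224)·0.5·1000·2.33²/1000
Solving for L: L = (99.39·1000)·0.224/(0.046·0.5·1000·2.33²) = 178.3 m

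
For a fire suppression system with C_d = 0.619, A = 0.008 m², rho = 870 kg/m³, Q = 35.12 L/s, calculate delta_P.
Formula: Q = C_d A \sqrt{\frac{2 \Delta P}{\rho}}
Substituting knowns: 35.12 = 0.619·0.008·√(2·(delta_P·1000)/870)·1000
Solving for delta_P: delta_P = ((35.12/1000)/(0.619·0.008))²·870/2/1000 = 21.88 kPa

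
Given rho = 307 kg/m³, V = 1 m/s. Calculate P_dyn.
Formula: P_{dyn} = \frac{1}{2} \rho V^2
P_dyn = 0.5·307·1²/1000 = 0.1535 kPa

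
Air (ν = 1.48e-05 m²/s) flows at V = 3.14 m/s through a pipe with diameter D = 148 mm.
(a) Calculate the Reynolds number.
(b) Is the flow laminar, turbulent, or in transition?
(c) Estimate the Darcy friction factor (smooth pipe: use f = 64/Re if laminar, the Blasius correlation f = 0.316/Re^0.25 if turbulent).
(a) Re = V·D/ν = 3.14·0.148/1.48e-05 = 31400
(b) Flow regime: turbulent (Re > 4000)
(c) Friction factor: f = 0.316/Re^0.25 = 0.316/31400^0.25 = 0.02374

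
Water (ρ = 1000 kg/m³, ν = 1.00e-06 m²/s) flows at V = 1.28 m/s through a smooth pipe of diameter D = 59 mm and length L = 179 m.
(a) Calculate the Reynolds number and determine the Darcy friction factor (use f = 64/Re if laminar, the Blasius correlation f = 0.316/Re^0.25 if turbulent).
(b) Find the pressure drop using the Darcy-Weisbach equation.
(a) Re = V·D/ν = 1.28·0.059/1.00e-06 = 75520 → turbulent (Re > 4000); f = 0.316/Re^0.25 = 0.316/75520^0.25 = 0.019062
(b) Darcy-Weisbach: ΔP = f·(L/D)·½ρV²/1000 = 0.019062·(179/0.059)·½·1000·1.28²/1000 = 47.38 kPa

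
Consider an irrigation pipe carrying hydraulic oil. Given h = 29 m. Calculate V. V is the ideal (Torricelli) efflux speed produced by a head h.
Formula: V = \sqrt{2 g h}
V = √(2·9.81·29) = 23.85 m/s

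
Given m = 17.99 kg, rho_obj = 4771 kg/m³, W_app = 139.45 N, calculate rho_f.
Formula: W_{app} = mg\left(1 - \frac{\rho_f}{\rho_{obj}}\right)
Substituting knowns: 139.45 = 17.99·9.81·(1 − rho_f/4771)
Solving for rho_f: rho_f = 4771·(1 − 139.45/(17.99·9.81)) = 1001 kg/m³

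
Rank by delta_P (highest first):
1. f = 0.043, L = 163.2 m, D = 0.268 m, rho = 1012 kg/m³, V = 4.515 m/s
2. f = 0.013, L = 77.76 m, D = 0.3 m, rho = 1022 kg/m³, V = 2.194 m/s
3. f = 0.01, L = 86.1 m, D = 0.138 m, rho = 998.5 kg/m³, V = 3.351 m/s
Case 1: delta_P = 270.1 kPa
Case 2: delta_P = 8.288 kPa
Case 3: delta_P = 34.98 kPa
Ranking (highest first): 1, 3, 2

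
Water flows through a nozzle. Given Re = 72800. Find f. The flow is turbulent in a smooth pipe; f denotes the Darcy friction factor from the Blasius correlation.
Formula: f = \frac{0.316}{Re^{0.25}}
f = 0.316/72800^0.25 = 0.01924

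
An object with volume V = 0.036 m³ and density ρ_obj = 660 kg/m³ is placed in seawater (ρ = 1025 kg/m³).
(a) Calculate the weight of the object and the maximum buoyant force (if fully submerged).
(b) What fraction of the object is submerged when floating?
(a) W=rho_obj*g*V=660*9.81*0.036=233.1 N; F_B(max)=rho*g*V=1025*9.81*0.036=362.0 N
(b) Floating fraction=rho_obj/rho=660/1025=0.644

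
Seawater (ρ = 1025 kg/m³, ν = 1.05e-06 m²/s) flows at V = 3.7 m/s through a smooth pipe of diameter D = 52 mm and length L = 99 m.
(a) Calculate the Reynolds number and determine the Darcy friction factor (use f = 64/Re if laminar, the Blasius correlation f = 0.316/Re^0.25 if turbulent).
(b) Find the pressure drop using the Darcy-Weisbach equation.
(a) Re = V·D/ν = 3.7·0.052/1.05e-06 = 183240 → turbulent (Re > 4000); f = 0.316/Re^0.25 = 0.316/183240^0.25 = 0.015273 (Blasius is strictly valid for Re ≲ 1e5; used here as the smooth-pipe estimate the problem specifies)
(b) Darcy-Weisbach: ΔP = f·(L/D)·½ρV²/1000 = 0.015273·(99/0.052)·½·1025·3.7²/1000 = 204 kPa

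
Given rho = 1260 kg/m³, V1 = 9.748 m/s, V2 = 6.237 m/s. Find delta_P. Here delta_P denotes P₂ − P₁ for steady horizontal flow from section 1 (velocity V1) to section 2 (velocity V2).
Formula: \Delta P = \frac{1}{2} \rho (V_1^2 - V_2^2)
delta_P = 0.5·1260·(9.748² − 6.237²)/1000 = 35.36 kPa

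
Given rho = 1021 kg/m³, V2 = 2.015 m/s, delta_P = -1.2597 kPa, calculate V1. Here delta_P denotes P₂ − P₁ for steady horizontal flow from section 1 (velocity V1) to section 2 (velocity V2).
Formula: \Delta P = \frac{1}{2} \rho (V_1^2 - V_2^2)
Substituting knowns: -1.2597 = 0.5·1021·(V1² − 2.015²)/1000
Solving for V1: V1 = √(2.015² + 2·(-1.2597·1000)/1021) = 1.262 m/s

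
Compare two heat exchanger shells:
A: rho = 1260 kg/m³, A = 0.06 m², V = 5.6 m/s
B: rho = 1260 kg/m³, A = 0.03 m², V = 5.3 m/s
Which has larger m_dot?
m_dot(A) = 423.4 kg/s, m_dot(B) = 200.3 kg/s. Answer: A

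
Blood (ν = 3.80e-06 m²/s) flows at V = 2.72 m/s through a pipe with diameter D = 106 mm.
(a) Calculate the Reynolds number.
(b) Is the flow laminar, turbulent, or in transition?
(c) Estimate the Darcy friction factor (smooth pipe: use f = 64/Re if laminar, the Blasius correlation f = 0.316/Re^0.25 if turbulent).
(a) Re = V·D/ν = 2.72·0.106/3.80e-06 = 75874
(b) Flow regime: turbulent (Re > 4000)
(c) Friction factor: f = 0.316/Re^0.25 = 0.316/75874^0.25 = 0.01904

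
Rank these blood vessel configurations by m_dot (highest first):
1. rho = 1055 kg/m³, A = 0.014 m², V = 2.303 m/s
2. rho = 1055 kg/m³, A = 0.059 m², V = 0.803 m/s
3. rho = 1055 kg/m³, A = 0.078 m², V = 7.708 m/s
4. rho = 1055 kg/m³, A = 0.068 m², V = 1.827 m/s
Case 1: m_dot = 34.02 kg/s
Case 2: m_dot = 49.98 kg/s
Case 3: m_dot = 634.3 kg/s
Case 4: m_dot = 131.1 kg/s
Ranking (highest first): 3, 4, 2, 1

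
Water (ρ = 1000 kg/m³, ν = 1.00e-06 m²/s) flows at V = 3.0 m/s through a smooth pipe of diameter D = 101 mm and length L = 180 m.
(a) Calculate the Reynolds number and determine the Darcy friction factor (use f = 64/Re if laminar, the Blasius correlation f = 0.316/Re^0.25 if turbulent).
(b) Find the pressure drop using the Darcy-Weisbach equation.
(a) Re = V·D/ν = 3.0·0.101/1.00e-06 = 303000 → turbulent (Re > 4000); f = 0.316/Re^0.25 = 0.316/303000^0.25 = 0.013469 (Blasius is strictly valid for Re ≲ 1e5; used here as the smooth-pipe estimate the problem specifies)
(b) Darcy-Weisbach: ΔP = f·(L/D)·½ρV²/1000 = 0.013469·(180/0.101)·½·1000·3.0²/1000 = 108 kPa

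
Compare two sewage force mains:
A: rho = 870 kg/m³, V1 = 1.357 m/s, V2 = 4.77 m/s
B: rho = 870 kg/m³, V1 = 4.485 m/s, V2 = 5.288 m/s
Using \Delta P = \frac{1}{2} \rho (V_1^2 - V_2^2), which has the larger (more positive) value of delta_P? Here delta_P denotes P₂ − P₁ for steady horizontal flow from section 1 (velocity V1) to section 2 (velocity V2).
delta_P(A) = -9.096 kPa, delta_P(B) = -3.414 kPa. Answer: B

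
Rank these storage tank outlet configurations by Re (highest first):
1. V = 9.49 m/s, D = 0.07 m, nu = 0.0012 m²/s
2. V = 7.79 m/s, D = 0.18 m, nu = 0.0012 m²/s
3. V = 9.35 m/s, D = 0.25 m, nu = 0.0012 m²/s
Case 1: Re = 553.6
Case 2: Re = 1168
Case 3: Re = 1948
Ranking (highest first): 3, 2, 1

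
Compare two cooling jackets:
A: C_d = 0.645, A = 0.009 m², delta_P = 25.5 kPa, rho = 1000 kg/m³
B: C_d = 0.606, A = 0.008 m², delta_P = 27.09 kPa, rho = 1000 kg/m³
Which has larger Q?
Q(A) = 41.46 L/s, Q(B) = 35.68 L/s. Answer: A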